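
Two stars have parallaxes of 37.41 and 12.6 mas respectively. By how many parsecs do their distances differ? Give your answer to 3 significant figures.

d_A = 1/0.03741″ = 26.731 pc; d_B = 1/0.01260″ = 79.365 pc.
|d_B − d_A| = |79.365 − 26.731| = 52.634 pc.

52.6 pc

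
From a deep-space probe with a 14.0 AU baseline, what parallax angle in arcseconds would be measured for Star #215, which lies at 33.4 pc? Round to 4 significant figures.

p (arcsec) = B (AU) / d (pc).
p = 14.0 / 33.4 = 0.41916 arcsec.

0.4192 arcsec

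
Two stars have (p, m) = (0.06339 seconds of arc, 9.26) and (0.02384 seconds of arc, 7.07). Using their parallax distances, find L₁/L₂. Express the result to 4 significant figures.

d₁ = 1/p₁ = 1/0.06339″ = 15.775 pc; d₂ = 1/p₂ = 1/0.02384″ = 41.946 pc.
M₁ = m₁ − 5 log₁₀ d₁ + 5 = 9.26 − 5.9898 + 5 = 8.2702.
M₂ = 7.07 − 8.1135 + 5 = 3.9565.
L₁/L₂ = 10^(0.4(M₂ − M₁)) = 10^(0.4 × (-4.3137)) = 10^(-1.72548) = 0.018816.

L₁/L₂ = 0.01882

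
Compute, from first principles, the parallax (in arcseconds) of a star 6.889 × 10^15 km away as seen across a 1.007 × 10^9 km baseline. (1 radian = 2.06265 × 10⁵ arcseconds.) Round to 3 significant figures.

θ ≈ B/d = (1.007 × 10^9) / (6.889 × 10^15) = 1.4618 × 10^-7 rad.
In arcseconds: 1.4618 × 10^-7 × 206265 = 0.030152″.

0.0302 arcsec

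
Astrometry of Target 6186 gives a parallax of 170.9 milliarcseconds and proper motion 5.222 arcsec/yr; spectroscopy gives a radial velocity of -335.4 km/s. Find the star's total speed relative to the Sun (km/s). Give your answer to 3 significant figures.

d = 1/p = 1/0.1709″ = 5.8514 pc.
v_t = 4.740 μ d = 4.740 × 5.222 × 5.8514 = 144.84 km/s.
v = √(v_r² + v_t²) = √((-335.4)² + 144.84²) = √133472 = 365.34 km/s.

365 km/s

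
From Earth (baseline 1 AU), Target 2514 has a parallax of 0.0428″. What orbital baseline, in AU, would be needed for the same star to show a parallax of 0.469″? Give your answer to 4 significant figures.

Parallax scales linearly with baseline: p ∝ B, so B = p_target / p_Earth × 1 AU.
B = 0.469 / 0.0428 = 10.958 AU.

10.96 AU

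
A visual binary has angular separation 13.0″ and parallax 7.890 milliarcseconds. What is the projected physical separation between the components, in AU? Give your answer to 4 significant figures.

d = 1/p = 1/0.007890″ = 126.74 pc.
At distance d (pc), an angle of θ arcsec spans θ·d AU: s = 13.0 × 126.74 = 1647.6 AU.

1648 AU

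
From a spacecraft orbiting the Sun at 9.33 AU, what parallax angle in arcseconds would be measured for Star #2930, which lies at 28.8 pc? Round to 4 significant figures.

p (arcsec) = B (AU) / d (pc).
p = 9.33 / 28.8 = 0.32396 arcsec.

0.3240 arcsec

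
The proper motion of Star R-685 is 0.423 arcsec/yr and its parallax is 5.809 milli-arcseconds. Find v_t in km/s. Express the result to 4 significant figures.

345.2 km/s

d = 1/p = 1/0.005809″ = 172.15 pc.
v_t = 4.74 × μ × d = 4.74 × 0.423 × 172.15 = 345.16 km/s.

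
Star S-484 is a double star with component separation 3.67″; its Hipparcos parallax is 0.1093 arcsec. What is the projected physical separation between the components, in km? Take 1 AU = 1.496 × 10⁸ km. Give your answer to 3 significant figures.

d = 1/p = 1/0.1093″ = 9.1491 pc.
At distance d (pc), an angle of θ arcsec spans θ·d AU: s = 3.67 × 9.1491 = 33.577 AU.
= 33.577 × 1.496 × 10⁸ km = 5.0231 × 10^9 km.

5.02 × 10^9 km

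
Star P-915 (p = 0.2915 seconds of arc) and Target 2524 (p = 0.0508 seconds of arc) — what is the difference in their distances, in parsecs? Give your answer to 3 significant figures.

d_A = 1/0.2915″ = 3.4305 pc; d_B = 1/0.05080″ = 19.685 pc.
|d_B − d_A| = |19.685 − 3.4305| = 16.255 pc.

16.3 pc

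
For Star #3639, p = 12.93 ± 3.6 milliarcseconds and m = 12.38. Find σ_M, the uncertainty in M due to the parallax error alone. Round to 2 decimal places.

σ_M = 0.60 mag

M = m − 5 log₁₀ d + 5 = m + 5 log₁₀ p + 5, so ∂M/∂p = 5/(p ln 10).
σ_M = (5/ln 10) · (σ_p/p) = 2.1715 × 3.6/12.93 = 2.1715 × 0.27842 = 0.60459.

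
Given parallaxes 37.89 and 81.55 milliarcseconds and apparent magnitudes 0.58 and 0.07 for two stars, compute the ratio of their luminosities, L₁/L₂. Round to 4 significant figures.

d₁ = 1/p₁ = 1/0.03789″ = 26.392 pc; d₂ = 1/p₂ = 1/0.08155″ = 12.262 pc.
M₁ = m₁ − 5 log₁₀ d₁ + 5 = 0.58 − 7.1074 + 5 = -1.5274.
M₂ = 0.07 − 5.4428 + 5 = -0.3728.
L₁/L₂ = 10^(0.4(M₂ − M₁)) = 10^(0.4 × 1.1546) = 10^0.46184 = 2.8963.

L₁/L₂ = 2.896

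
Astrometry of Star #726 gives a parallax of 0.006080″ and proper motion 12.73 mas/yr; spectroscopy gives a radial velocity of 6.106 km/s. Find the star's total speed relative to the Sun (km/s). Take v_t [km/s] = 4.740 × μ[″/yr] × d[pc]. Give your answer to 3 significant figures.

d = 1/p = 1/0.006080″ = 164.47 pc.
μ = 12.73 mas/yr = 0.01273 ″/yr.
v_t = 4.740 μ d = 4.740 × 0.01273 × 164.47 = 9.9242 km/s.
v = √(v_r² + v_t²) = √(6.106² + 9.9242²) = √135.773 = 11.652 km/s.

11.7 km/s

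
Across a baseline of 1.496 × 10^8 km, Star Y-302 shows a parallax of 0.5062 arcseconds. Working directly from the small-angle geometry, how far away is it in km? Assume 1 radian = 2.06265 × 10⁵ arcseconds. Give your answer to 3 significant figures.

6.10 × 10^13 km

θ = 0.5062″ = 0.5062/206265 = 2.4541 × 10^-6 rad.
d = B/θ = (1.496 × 10^8) / (2.4541 × 10^-6) = 6.0959 × 10^13 km.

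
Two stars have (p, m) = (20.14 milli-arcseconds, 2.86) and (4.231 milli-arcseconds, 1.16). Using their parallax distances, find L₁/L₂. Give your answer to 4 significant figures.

L₁/L₂ = 0.009221

d₁ = 1/p₁ = 1/0.02014″ = 49.652 pc; d₂ = 1/p₂ = 1/0.004231″ = 236.35 pc.
M₁ = m₁ − 5 log₁₀ d₁ + 5 = 2.86 − 8.4797 + 5 = -0.6197.
M₂ = 1.16 − 11.8678 + 5 = -5.7078.
L₁/L₂ = 10^(0.4(M₂ − M₁)) = 10^(0.4 × (-5.0881)) = 10^(-2.03524) = 0.0092206.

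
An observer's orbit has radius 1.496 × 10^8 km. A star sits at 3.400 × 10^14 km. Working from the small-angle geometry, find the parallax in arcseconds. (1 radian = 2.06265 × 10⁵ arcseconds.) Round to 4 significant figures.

θ ≈ B/d = (1.496 × 10^8) / (3.400 × 10^14) = 4.4000 × 10^-7 rad.
In arcseconds: 4.4000 × 10^-7 × 206265 = 0.090757″.

0.09076 arcsec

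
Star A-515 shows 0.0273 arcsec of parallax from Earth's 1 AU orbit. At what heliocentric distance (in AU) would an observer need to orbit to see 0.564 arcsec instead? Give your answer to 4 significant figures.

Parallax scales linearly with baseline: p ∝ B, so B = p_target / p_Earth × 1 AU.
B = 0.564 / 0.0273 = 20.659 AU.

20.66 AU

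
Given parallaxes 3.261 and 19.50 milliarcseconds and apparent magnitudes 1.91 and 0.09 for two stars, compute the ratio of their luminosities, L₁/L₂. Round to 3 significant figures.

d₁ = 1/p₁ = 1/0.003261″ = 306.65 pc; d₂ = 1/p₂ = 1/0.01950″ = 51.282 pc.
M₁ = m₁ − 5 log₁₀ d₁ + 5 = 1.91 − 12.4332 + 5 = -5.5232.
M₂ = 0.09 − 8.5498 + 5 = -3.4598.
L₁/L₂ = 10^(0.4(M₂ − M₁)) = 10^(0.4 × 2.0634) = 10^0.82536 = 6.689.

L₁/L₂ = 6.69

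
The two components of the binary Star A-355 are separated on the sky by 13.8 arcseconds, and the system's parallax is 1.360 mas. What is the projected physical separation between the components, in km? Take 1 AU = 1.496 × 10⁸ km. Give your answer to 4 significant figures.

d = 1/p = 1/0.001360″ = 735.29 pc.
At distance d (pc), an angle of θ arcsec spans θ·d AU: s = 13.8 × 735.29 = 10147 AU.
= 10147 × 1.496 × 10⁸ km = 1.5180 × 10^12 km.

1.518 × 10^12 km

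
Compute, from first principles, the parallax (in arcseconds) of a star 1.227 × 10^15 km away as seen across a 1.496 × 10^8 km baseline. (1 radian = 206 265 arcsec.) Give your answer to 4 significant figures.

0.02515 arcsec

θ ≈ B/d = (1.496 × 10^8) / (1.227 × 10^15) = 1.2192 × 10^-7 rad.
In arcseconds: 1.2192 × 10^-7 × 206265 = 0.025148″.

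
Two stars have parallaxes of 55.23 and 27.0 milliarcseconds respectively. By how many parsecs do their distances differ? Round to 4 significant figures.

d_A = 1/0.05523″ = 18.106 pc; d_B = 1/0.02700″ = 37.037 pc.
|d_B − d_A| = |37.037 − 18.106| = 18.931 pc.

18.93 pc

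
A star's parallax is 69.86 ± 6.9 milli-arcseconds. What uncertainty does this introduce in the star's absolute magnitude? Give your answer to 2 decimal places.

σ_M = 0.21 mag

M = m − 5 log₁₀ d + 5 = m + 5 log₁₀ p + 5, so ∂M/∂p = 5/(p ln 10).
σ_M = (5/ln 10) · (σ_p/p) = 2.1715 × 6.9/69.86 = 2.1715 × 0.098769 = 0.21448.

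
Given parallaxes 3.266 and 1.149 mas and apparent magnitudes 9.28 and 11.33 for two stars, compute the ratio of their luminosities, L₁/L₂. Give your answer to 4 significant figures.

d₁ = 1/p₁ = 1/0.003266″ = 306.18 pc; d₂ = 1/p₂ = 1/0.001149″ = 870.32 pc.
M₁ = m₁ − 5 log₁₀ d₁ + 5 = 9.28 − 12.4299 + 5 = 1.8501.
M₂ = 11.33 − 14.6984 + 5 = 1.6316.
L₁/L₂ = 10^(0.4(M₂ − M₁)) = 10^(0.4 × (-0.2185)) = 10^(-0.08740) = 0.81771.

L₁/L₂ = 0.8177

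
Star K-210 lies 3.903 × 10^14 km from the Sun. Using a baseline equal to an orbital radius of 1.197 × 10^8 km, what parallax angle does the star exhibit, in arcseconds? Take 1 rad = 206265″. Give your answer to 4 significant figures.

θ ≈ B/d = (1.197 × 10^8) / (3.903 × 10^14) = 3.0669 × 10^-7 rad.
In arcseconds: 3.0669 × 10^-7 × 206265 = 0.063259″.

0.06326 arcsec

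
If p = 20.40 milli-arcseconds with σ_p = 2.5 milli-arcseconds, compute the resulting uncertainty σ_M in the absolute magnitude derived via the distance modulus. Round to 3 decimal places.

σ_M = 0.266 mag

M = m − 5 log₁₀ d + 5 = m + 5 log₁₀ p + 5, so ∂M/∂p = 5/(p ln 10).
σ_M = (5/ln 10) · (σ_p/p) = 2.1715 × 2.5/20.40 = 2.1715 × 0.12255 = 0.26612.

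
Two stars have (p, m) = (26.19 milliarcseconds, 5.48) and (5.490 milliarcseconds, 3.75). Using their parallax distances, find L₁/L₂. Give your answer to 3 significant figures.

d₁ = 1/p₁ = 1/0.02619″ = 38.183 pc; d₂ = 1/p₂ = 1/0.005490″ = 182.15 pc.
M₁ = m₁ − 5 log₁₀ d₁ + 5 = 5.48 − 7.9094 + 5 = 2.5706.
M₂ = 3.75 − 11.3021 + 5 = -2.5521.
L₁/L₂ = 10^(0.4(M₂ − M₁)) = 10^(0.4 × (-5.1227)) = 10^(-2.04908) = 0.0089314.

L₁/L₂ = 0.00893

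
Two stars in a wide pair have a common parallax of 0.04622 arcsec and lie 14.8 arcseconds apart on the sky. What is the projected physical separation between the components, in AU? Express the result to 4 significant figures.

320.2 AU

d = 1/p = 1/0.04622″ = 21.636 pc.
At distance d (pc), an angle of θ arcsec spans θ·d AU: s = 14.8 × 21.636 = 320.21 AU.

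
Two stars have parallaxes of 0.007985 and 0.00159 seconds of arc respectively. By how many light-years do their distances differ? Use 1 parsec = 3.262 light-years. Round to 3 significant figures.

1640 ly

d_A = 1/0.007985″ = 125.23 pc; d_B = 1/0.001590″ = 628.93 pc.
|d_B − d_A| = |628.93 − 125.23| = 503.7 pc = 503.7 × 3.262 ly = 1643.1 ly.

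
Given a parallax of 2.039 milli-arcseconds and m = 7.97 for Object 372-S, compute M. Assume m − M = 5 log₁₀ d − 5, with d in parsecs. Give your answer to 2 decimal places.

d = 1/p = 1/0.002039″ = 490.44 pc.
m − M = 5 log₁₀(490.44) − 5 = 13.4529 − 5 = 8.4529.
M = m − (m − M) = 7.97 − 8.4529 = -0.48.

M = -0.48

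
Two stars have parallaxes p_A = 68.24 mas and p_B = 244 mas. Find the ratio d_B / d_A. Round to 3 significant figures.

0.280

Since d = 1/p, d_B/d_A = p_A/p_B.
= 68.24 / 244 = 0.27967.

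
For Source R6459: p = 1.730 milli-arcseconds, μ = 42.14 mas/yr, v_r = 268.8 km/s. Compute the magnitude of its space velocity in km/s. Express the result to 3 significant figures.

293 km/s

d = 1/p = 1/0.001730″ = 578.03 pc.
μ = 42.14 mas/yr = 0.04214 ″/yr.
v_t = 4.740 μ d = 4.740 × 0.04214 × 578.03 = 115.46 km/s.
v = √(v_r² + v_t²) = √(268.8² + 115.46²) = √85584.5 = 292.55 km/s.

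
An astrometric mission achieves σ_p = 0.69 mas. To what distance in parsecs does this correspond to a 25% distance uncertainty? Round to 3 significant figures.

362 pc

σ_d/d = σ_p/p, so the condition is σ_p/p ≤ 0.25, i.e. p ≥ σ_p/0.25.
p_min = 0.69/0.25 = 2.76 mas = 0.00276 arcsec.
d_max = 1/p_min = 1/0.00276 = 362.32 pc.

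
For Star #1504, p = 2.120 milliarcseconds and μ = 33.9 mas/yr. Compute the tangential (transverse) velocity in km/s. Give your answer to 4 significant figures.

75.80 km/s

d = 1/p = 1/0.002120″ = 471.7 pc.
μ = 33.9 mas/yr = 0.0339 ″/yr.
v_t = 4.74 × μ × d = 4.74 × 0.0339 × 471.7 = 75.796 km/s.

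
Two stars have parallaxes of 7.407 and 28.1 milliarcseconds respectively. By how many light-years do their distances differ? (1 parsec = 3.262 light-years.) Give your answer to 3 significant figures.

d_A = 1/0.007407″ = 135.01 pc; d_B = 1/0.02810″ = 35.587 pc.
|d_B − d_A| = |35.587 − 135.01| = 99.423 pc = 99.423 × 3.262 ly = 324.32 ly.

324 ly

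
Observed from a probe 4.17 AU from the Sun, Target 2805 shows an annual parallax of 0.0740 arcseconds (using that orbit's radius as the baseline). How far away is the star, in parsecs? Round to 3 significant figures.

56.4 pc

With baseline B (in AU) and parallax p (in arcsec), d = B/p parsecs.
d = 4.17 / 0.0740 = 56.351 pc.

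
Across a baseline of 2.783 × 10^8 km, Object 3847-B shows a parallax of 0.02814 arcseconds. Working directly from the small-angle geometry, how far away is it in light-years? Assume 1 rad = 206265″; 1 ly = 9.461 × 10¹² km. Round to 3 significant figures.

216 ly

θ = 0.02814″ = 0.02814/206265 = 1.3643 × 10^-7 rad.
d = B/θ = (2.783 × 10^8) / (1.3643 × 10^-7) = 2.0399 × 10^15 km = (2.0399 × 10^15) / (9.461 × 10^12) ly = 215.61 ly.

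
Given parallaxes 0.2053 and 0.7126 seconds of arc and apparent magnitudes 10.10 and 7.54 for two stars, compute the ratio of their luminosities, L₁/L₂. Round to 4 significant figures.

L₁/L₂ = 1.140

d₁ = 1/p₁ = 1/0.2053″ = 4.8709 pc; d₂ = 1/p₂ = 1/0.7126″ = 1.4033 pc.
M₁ = m₁ − 5 log₁₀ d₁ + 5 = 10.10 − 3.4380 + 5 = 11.6620.
M₂ = 7.54 − 0.7358 + 5 = 11.8042.
L₁/L₂ = 10^(0.4(M₂ − M₁)) = 10^(0.4 × 0.1422) = 10^0.05688 = 1.1399.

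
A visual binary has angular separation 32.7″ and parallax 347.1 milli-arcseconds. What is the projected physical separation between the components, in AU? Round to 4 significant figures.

d = 1/p = 1/0.3471″ = 2.881 pc.
At distance d (pc), an angle of θ arcsec spans θ·d AU: s = 32.7 × 2.881 = 94.209 AU.

94.21 AU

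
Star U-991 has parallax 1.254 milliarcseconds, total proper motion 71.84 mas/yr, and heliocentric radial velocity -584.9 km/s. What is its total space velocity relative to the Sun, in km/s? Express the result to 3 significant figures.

645 km/s

d = 1/p = 1/0.001254″ = 797.45 pc.
μ = 71.84 mas/yr = 0.07184 ″/yr.
v_t = 4.740 μ d = 4.740 × 0.07184 × 797.45 = 271.55 km/s.
v = √(v_r² + v_t²) = √((-584.9)² + 271.55²) = √415847 = 644.86 km/s.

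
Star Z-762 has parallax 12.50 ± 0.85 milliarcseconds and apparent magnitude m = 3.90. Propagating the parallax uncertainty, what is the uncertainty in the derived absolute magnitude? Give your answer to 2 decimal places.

σ_M = 0.15 mag

M = m − 5 log₁₀ d + 5 = m + 5 log₁₀ p + 5, so ∂M/∂p = 5/(p ln 10).
σ_M = (5/ln 10) · (σ_p/p) = 2.1715 × 0.85/12.50 = 2.1715 × 0.068 = 0.14766.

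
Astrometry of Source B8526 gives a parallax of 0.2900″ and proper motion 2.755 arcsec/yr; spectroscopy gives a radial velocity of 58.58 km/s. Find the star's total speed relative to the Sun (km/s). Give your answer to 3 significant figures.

d = 1/p = 1/0.2900″ = 3.4483 pc.
v_t = 4.740 μ d = 4.740 × 2.755 × 3.4483 = 45.03 km/s.
v = √(v_r² + v_t²) = √(58.58² + 45.03²) = √5459.32 = 73.887 km/s.

73.9 km/s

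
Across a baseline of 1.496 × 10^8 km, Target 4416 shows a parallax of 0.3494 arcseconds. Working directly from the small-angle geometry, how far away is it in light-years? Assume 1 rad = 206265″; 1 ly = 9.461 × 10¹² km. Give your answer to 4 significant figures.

θ = 0.3494″ = 0.3494/206265 = 1.6939 × 10^-6 rad.
d = B/θ = (1.496 × 10^8) / (1.6939 × 10^-6) = 8.8317 × 10^13 km = (8.8317 × 10^13) / (9.461 × 10^12) ly = 9.3348 ly.

9.335 ly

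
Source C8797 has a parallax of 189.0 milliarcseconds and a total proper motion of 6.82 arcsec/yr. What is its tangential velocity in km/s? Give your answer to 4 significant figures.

d = 1/p = 1/0.1890″ = 5.291 pc.
v_t = 4.74 × μ × d = 4.74 × 6.82 × 5.291 = 171.04 km/s.

171.0 km/s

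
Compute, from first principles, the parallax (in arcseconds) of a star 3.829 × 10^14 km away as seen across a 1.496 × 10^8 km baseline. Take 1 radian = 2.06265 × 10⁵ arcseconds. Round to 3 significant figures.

0.0806 arcsec

θ ≈ B/d = (1.496 × 10^8) / (3.829 × 10^14) = 3.9070 × 10^-7 rad.
In arcseconds: 3.9070 × 10^-7 × 206265 = 0.080588″.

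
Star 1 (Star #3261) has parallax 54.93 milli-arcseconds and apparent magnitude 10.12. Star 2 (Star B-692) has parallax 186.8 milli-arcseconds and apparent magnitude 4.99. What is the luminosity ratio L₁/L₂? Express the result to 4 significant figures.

d₁ = 1/p₁ = 1/0.05493″ = 18.205 pc; d₂ = 1/p₂ = 1/0.1868″ = 5.3533 pc.
M₁ = m₁ − 5 log₁₀ d₁ + 5 = 10.12 − 6.3010 + 5 = 8.8190.
M₂ = 4.99 − 3.6431 + 5 = 6.3469.
L₁/L₂ = 10^(0.4(M₂ − M₁)) = 10^(0.4 × (-2.4721)) = 10^(-0.98884) = 0.1026.

L₁/L₂ = 0.1026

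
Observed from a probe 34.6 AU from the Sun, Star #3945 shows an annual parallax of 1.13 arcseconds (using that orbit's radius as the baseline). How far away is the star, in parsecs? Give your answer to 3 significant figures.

30.6 pc

With baseline B (in AU) and parallax p (in arcsec), d = B/p parsecs.
d = 34.6 / 1.13 = 30.619 pc.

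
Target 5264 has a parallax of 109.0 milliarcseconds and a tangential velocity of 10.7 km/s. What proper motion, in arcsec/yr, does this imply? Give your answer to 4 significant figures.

0.2461 arcsec/yr

d = 1/p = 1/0.1090″ = 9.1743 pc.
μ = v_t / (4.74 d) = 10.7 / (4.74 × 9.1743) = 10.7 / 43.486 = 0.24606 ″/yr.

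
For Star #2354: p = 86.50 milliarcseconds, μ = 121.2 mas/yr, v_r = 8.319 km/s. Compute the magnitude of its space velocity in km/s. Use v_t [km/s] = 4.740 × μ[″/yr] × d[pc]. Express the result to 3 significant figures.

10.6 km/s

d = 1/p = 1/0.08650″ = 11.561 pc.
μ = 121.2 mas/yr = 0.1212 ″/yr.
v_t = 4.740 μ d = 4.740 × 0.1212 × 11.561 = 6.6417 km/s.
v = √(v_r² + v_t²) = √(8.319² + 6.6417²) = √113.318 = 10.645 km/s.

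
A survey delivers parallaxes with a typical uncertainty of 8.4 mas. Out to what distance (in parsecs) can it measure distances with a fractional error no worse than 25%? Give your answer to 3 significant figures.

29.8 pc

σ_d/d = σ_p/p, so the condition is σ_p/p ≤ 0.25, i.e. p ≥ σ_p/0.25.
p_min = 8.4/0.25 = 33.6 mas = 0.0336 arcsec.
d_max = 1/p_min = 1/0.0336 = 29.762 pc.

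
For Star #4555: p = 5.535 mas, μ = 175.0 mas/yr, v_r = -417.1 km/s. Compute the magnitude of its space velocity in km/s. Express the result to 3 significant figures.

d = 1/p = 1/0.005535″ = 180.67 pc.
μ = 175.0 mas/yr = 0.1750 ″/yr.
v_t = 4.740 μ d = 4.740 × 0.1750 × 180.67 = 149.87 km/s.
v = √(v_r² + v_t²) = √((-417.1)² + 149.87²) = √196433 = 443.21 km/s.

443 km/s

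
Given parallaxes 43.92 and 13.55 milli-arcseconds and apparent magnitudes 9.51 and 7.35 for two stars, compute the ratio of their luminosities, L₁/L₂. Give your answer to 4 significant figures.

d₁ = 1/p₁ = 1/0.04392″ = 22.769 pc; d₂ = 1/p₂ = 1/0.01355″ = 73.801 pc.
M₁ = m₁ − 5 log₁₀ d₁ + 5 = 9.51 − 6.7867 + 5 = 7.7233.
M₂ = 7.35 − 9.3403 + 5 = 3.0097.
L₁/L₂ = 10^(0.4(M₂ − M₁)) = 10^(0.4 × (-4.7136)) = 10^(-1.88544) = 0.013018.

L₁/L₂ = 0.01302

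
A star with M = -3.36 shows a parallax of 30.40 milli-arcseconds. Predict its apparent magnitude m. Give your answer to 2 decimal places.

d = 1/p = 1/0.03040″ = 32.895 pc.
m − M = 5 log₁₀ d − 5 = 5 log₁₀(32.895) − 5 = 7.5856 − 5 = 2.5856.
m = M + (m − M) = -3.36 + 2.5856 = -0.77.

m = -0.77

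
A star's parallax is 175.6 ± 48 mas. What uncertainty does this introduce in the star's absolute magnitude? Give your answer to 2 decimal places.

σ_M = 0.59 mag

M = m − 5 log₁₀ d + 5 = m + 5 log₁₀ p + 5, so ∂M/∂p = 5/(p ln 10).
σ_M = (5/ln 10) · (σ_p/p) = 2.1715 × 48/175.6 = 2.1715 × 0.27335 = 0.59358.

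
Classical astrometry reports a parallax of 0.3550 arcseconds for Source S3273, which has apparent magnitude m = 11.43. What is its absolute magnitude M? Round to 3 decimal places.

d = 1/p = 1/0.3550″ = 2.8169 pc.
m − M = 5 log₁₀(2.8169) − 5 = 2.2489 − 5 = -2.7511.
M = m − (m − M) = 11.43 − (-2.7511) = 14.181.

M = 14.181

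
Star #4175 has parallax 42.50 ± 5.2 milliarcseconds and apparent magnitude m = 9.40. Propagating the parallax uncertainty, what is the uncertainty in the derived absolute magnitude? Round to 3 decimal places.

M = m − 5 log₁₀ d + 5 = m + 5 log₁₀ p + 5, so ∂M/∂p = 5/(p ln 10).
σ_M = (5/ln 10) · (σ_p/p) = 2.1715 × 5.2/42.50 = 2.1715 × 0.12235 = 0.26568.

σ_M = 0.266 mag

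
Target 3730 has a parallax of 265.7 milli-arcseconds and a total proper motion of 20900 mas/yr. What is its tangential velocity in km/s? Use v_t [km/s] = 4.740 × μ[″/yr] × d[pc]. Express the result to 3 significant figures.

d = 1/p = 1/0.2657″ = 3.7636 pc.
μ = 20900 mas/yr = 20.9 ″/yr.
v_t = 4.74 × μ × d = 4.74 × 20.9 × 3.7636 = 372.84 km/s.

373 km/s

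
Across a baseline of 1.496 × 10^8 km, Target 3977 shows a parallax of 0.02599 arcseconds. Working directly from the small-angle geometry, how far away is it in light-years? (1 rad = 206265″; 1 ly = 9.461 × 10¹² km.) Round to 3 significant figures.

θ = 0.02599″ = 0.02599/206265 = 1.2600 × 10^-7 rad.
d = B/θ = (1.496 × 10^8) / (1.2600 × 10^-7) = 1.1873 × 10^15 km = (1.1873 × 10^15) / (9.461 × 10^12) ly = 125.49 ly.

125 ly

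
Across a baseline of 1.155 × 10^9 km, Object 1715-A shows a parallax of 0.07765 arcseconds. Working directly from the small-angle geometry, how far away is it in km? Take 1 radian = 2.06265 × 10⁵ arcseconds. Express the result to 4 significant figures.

3.068 × 10^15 km

θ = 0.07765″ = 0.07765/206265 = 3.7646 × 10^-7 rad.
d = B/θ = (1.155 × 10^9) / (3.7646 × 10^-7) = 3.0681 × 10^15 km.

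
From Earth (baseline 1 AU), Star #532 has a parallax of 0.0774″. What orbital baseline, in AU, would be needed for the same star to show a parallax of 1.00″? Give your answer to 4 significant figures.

Parallax scales linearly with baseline: p ∝ B, so B = p_target / p_Earth × 1 AU.
B = 1.00 / 0.0774 = 12.92 AU.

12.92 AU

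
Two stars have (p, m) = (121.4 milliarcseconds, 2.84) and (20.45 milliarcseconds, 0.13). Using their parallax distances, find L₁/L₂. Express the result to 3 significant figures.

d₁ = 1/p₁ = 1/0.1214″ = 8.2372 pc; d₂ = 1/p₂ = 1/0.02045″ = 48.9 pc.
M₁ = m₁ − 5 log₁₀ d₁ + 5 = 2.84 − 4.5789 + 5 = 3.2611.
M₂ = 0.13 − 8.4465 + 5 = -3.3165.
L₁/L₂ = 10^(0.4(M₂ − M₁)) = 10^(0.4 × (-6.5776)) = 10^(-2.63104) = 0.0023386.

L₁/L₂ = 0.00234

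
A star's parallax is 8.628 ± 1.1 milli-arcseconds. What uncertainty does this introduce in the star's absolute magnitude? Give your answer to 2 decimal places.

M = m − 5 log₁₀ d + 5 = m + 5 log₁₀ p + 5, so ∂M/∂p = 5/(p ln 10).
σ_M = (5/ln 10) · (σ_p/p) = 2.1715 × 1.1/8.628 = 2.1715 × 0.12749 = 0.27684.

σ_M = 0.28 mag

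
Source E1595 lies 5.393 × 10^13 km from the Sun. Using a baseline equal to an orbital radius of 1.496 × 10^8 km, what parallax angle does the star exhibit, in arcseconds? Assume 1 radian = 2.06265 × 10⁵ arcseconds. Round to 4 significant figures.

0.5722 arcsec

θ ≈ B/d = (1.496 × 10^8) / (5.393 × 10^13) = 2.7740 × 10^-6 rad.
In arcseconds: 2.7740 × 10^-6 × 206265 = 0.57218″.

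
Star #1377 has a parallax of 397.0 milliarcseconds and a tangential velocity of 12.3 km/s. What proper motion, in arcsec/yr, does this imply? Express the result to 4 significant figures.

d = 1/p = 1/0.3970″ = 2.5189 pc.
μ = v_t / (4.74 d) = 12.3 / (4.74 × 2.5189) = 12.3 / 11.94 = 1.0302 ″/yr.

1.030 arcsec/yr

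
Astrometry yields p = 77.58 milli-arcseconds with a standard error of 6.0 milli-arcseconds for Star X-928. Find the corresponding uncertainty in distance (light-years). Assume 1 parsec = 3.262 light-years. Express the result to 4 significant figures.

d = 1/p, so σ_d = σ_p / p².
σ_d = 0.00600 / (0.07758)² = 0.00600 / 0.0060187 = 0.99689 pc = 0.99689 × 3.262 ly = 3.2519 ly.

3.252 ly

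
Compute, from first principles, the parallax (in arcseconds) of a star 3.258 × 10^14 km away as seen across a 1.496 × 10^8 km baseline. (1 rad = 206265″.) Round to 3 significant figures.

θ ≈ B/d = (1.496 × 10^8) / (3.258 × 10^14) = 4.5918 × 10^-7 rad.
In arcseconds: 4.5918 × 10^-7 × 206265 = 0.094713″.

0.0947 arcsec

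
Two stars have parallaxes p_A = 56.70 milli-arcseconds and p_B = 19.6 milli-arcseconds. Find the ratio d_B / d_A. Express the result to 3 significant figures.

Since d = 1/p, d_B/d_A = p_A/p_B.
= 56.70 / 19.6 = 2.8929.

2.89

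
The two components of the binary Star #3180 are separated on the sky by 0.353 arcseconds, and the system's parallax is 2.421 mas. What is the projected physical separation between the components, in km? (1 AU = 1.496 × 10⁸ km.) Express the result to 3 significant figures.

2.18 × 10^10 km

d = 1/p = 1/0.002421″ = 413.05 pc.
At distance d (pc), an angle of θ arcsec spans θ·d AU: s = 0.353 × 413.05 = 145.81 AU.
= 145.81 × 1.496 × 10⁸ km = 2.1813 × 10^10 km.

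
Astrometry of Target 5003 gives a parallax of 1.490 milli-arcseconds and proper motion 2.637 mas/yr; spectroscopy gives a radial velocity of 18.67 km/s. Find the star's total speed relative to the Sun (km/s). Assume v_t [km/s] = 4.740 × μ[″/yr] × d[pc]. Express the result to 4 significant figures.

d = 1/p = 1/0.001490″ = 671.14 pc.
μ = 2.637 mas/yr = 0.002637 ″/yr.
v_t = 4.740 μ d = 4.740 × 0.002637 × 671.14 = 8.3888 km/s.
v = √(v_r² + v_t²) = √(18.67² + 8.3888²) = √418.941 = 20.468 km/s.

20.47 km/s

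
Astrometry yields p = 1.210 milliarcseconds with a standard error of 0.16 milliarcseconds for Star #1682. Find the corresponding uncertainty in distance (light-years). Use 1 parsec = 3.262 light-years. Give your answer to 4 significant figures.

356.5 ly

d = 1/p, so σ_d = σ_p / p².
σ_d = 0.000160 / (0.001210)² = 0.000160 / 0.0000014641 = 109.28 pc = 109.28 × 3.262 ly = 356.47 ly.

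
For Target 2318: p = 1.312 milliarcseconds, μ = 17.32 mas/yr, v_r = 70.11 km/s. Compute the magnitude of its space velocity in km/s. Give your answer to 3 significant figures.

94.0 km/s

d = 1/p = 1/0.001312″ = 762.2 pc.
μ = 17.32 mas/yr = 0.01732 ″/yr.
v_t = 4.740 μ d = 4.740 × 0.01732 × 762.2 = 62.574 km/s.
v = √(v_r² + v_t²) = √(70.11² + 62.574²) = √8830.92 = 93.973 km/s.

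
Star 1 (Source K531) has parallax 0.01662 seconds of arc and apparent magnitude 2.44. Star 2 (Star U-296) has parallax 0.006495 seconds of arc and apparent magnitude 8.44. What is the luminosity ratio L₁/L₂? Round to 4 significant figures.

L₁/L₂ = 38.36

d₁ = 1/p₁ = 1/0.01662″ = 60.168 pc; d₂ = 1/p₂ = 1/0.006495″ = 153.96 pc.
M₁ = m₁ − 5 log₁₀ d₁ + 5 = 2.44 − 8.8968 + 5 = -1.4568.
M₂ = 8.44 − 10.9370 + 5 = 2.5030.
L₁/L₂ = 10^(0.4(M₂ − M₁)) = 10^(0.4 × 3.9598) = 10^1.58392 = 38.364.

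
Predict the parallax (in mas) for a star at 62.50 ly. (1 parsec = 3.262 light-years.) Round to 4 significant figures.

d = 62.50 ly ÷ 3.262 = 19.16 pc.
p = 1/d = 1/19.16 = 0.052192 arcsec.
= 0.052192 × 1000 = 52.192 mas.

52.19 mas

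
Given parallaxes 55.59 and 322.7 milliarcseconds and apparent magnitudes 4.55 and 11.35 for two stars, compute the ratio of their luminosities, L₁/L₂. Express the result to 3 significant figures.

L₁/L₂ = 17700

d₁ = 1/p₁ = 1/0.05559″ = 17.989 pc; d₂ = 1/p₂ = 1/0.3227″ = 3.0989 pc.
M₁ = m₁ − 5 log₁₀ d₁ + 5 = 4.55 − 6.2750 + 5 = 3.2750.
M₂ = 11.35 − 2.4560 + 5 = 13.8940.
L₁/L₂ = 10^(0.4(M₂ − M₁)) = 10^(0.4 × 10.6190) = 10^4.24760 = 17685.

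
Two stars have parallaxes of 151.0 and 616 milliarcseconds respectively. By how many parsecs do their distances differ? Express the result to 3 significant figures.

5.00 pc

d_A = 1/0.1510″ = 6.6225 pc; d_B = 1/0.6160″ = 1.6234 pc.
|d_B − d_A| = |1.6234 − 6.6225| = 4.9991 pc.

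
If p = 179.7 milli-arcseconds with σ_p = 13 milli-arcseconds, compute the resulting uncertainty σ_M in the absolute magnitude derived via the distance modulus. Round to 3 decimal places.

M = m − 5 log₁₀ d + 5 = m + 5 log₁₀ p + 5, so ∂M/∂p = 5/(p ln 10).
σ_M = (5/ln 10) · (σ_p/p) = 2.1715 × 13/179.7 = 2.1715 × 0.072343 = 0.15709.

σ_M = 0.157 mag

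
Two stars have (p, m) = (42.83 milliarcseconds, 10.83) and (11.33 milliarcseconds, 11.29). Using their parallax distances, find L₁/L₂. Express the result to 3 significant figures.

d₁ = 1/p₁ = 1/0.04283″ = 23.348 pc; d₂ = 1/p₂ = 1/0.01133″ = 88.261 pc.
M₁ = m₁ − 5 log₁₀ d₁ + 5 = 10.83 − 6.8412 + 5 = 8.9888.
M₂ = 11.29 − 9.7288 + 5 = 6.5612.
L₁/L₂ = 10^(0.4(M₂ − M₁)) = 10^(0.4 × (-2.4276)) = 10^(-0.97104) = 0.1069.

L₁/L₂ = 0.107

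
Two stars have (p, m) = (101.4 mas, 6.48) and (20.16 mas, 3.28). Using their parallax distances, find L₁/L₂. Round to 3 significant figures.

d₁ = 1/p₁ = 1/0.1014″ = 9.8619 pc; d₂ = 1/p₂ = 1/0.02016″ = 49.603 pc.
M₁ = m₁ − 5 log₁₀ d₁ + 5 = 6.48 − 4.9698 + 5 = 6.5102.
M₂ = 3.28 − 8.4775 + 5 = -0.1975.
L₁/L₂ = 10^(0.4(M₂ − M₁)) = 10^(0.4 × (-6.7077)) = 10^(-2.68308) = 0.0020745.

L₁/L₂ = 0.00207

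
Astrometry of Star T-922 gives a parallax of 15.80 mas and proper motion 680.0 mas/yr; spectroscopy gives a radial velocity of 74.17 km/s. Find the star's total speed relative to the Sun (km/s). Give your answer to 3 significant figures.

217 km/s

d = 1/p = 1/0.01580″ = 63.291 pc.
μ = 680.0 mas/yr = 0.6800 ″/yr.
v_t = 4.740 μ d = 4.740 × 0.6800 × 63.291 = 204 km/s.
v = √(v_r² + v_t²) = √(74.17² + 204²) = √47117.2 = 217.06 km/s.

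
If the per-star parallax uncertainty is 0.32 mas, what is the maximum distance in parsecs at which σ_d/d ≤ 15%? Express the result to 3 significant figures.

469 pc

σ_d/d = σ_p/p, so the condition is σ_p/p ≤ 0.15, i.e. p ≥ σ_p/0.15.
p_min = 0.32/0.15 = 2.1333 mas = 0.0021333 arcsec.
d_max = 1/p_min = 1/0.0021333 = 468.76 pc.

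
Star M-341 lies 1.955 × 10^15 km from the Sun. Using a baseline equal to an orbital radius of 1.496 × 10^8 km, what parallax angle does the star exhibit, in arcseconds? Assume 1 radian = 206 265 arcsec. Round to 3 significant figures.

0.0158 arcsec

θ ≈ B/d = (1.496 × 10^8) / (1.955 × 10^15) = 7.6522 × 10^-8 rad.
In arcseconds: 7.6522 × 10^-8 × 206265 = 0.015784″.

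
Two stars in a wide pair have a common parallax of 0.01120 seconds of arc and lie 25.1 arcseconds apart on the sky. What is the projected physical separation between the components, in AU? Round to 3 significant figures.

d = 1/p = 1/0.01120″ = 89.286 pc.
At distance d (pc), an angle of θ arcsec spans θ·d AU: s = 25.1 × 89.286 = 2241.1 AU.

2240 AU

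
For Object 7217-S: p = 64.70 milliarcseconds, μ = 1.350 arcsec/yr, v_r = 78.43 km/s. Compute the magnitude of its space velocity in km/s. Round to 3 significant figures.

d = 1/p = 1/0.06470″ = 15.456 pc.
v_t = 4.740 μ d = 4.740 × 1.350 × 15.456 = 98.903 km/s.
v = √(v_r² + v_t²) = √(78.43² + 98.903²) = √15933.1 = 126.23 km/s.

126 km/s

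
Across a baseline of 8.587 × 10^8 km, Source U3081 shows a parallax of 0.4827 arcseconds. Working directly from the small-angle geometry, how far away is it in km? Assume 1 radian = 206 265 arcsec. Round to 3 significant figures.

3.67 × 10^14 km

θ = 0.4827″ = 0.4827/206265 = 2.3402 × 10^-6 rad.
d = B/θ = (8.587 × 10^8) / (2.3402 × 10^-6) = 3.6693 × 10^14 km.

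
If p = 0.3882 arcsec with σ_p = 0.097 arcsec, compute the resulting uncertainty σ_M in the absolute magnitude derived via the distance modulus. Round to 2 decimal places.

M = m − 5 log₁₀ d + 5 = m + 5 log₁₀ p + 5, so ∂M/∂p = 5/(p ln 10).
σ_M = (5/ln 10) · (σ_p/p) = 2.1715 × 0.097/0.3882 = 2.1715 × 0.24987 = 0.54259.

σ_M = 0.54 mag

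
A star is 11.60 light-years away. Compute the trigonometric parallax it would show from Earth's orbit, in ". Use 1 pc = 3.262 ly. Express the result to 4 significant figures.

d = 11.60 ly ÷ 3.262 = 3.5561 pc.
p = 1/d = 1/3.5561 = 0.28121 arcsec.

0.2812 "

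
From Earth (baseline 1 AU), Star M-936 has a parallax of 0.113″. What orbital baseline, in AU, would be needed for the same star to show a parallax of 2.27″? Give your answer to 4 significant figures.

Parallax scales linearly with baseline: p ∝ B, so B = p_target / p_Earth × 1 AU.
B = 2.27 / 0.113 = 20.088 AU.

20.09 AU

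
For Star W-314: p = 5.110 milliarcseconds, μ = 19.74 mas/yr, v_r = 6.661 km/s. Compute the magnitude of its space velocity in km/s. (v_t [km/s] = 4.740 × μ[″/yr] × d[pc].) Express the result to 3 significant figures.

d = 1/p = 1/0.005110″ = 195.69 pc.
μ = 19.74 mas/yr = 0.01974 ″/yr.
v_t = 4.740 μ d = 4.740 × 0.01974 × 195.69 = 18.31 km/s.
v = √(v_r² + v_t²) = √(6.661² + 18.31²) = √379.625 = 19.484 km/s.

19.5 km/s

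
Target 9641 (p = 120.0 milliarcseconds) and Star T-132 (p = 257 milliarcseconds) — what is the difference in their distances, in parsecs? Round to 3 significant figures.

d_A = 1/0.1200″ = 8.3333 pc; d_B = 1/0.2570″ = 3.8911 pc.
|d_B − d_A| = |3.8911 − 8.3333| = 4.4422 pc.

4.44 pc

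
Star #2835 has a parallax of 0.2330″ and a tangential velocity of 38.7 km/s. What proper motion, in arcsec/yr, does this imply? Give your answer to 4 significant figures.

d = 1/p = 1/0.2330″ = 4.2918 pc.
μ = v_t / (4.74 d) = 38.7 / (4.74 × 4.2918) = 38.7 / 20.343 = 1.9024 ″/yr.

1.902 arcsec/yr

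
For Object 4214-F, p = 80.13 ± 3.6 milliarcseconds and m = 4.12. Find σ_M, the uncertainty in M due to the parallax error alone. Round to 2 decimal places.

σ_M = 0.10 mag

M = m − 5 log₁₀ d + 5 = m + 5 log₁₀ p + 5, so ∂M/∂p = 5/(p ln 10).
σ_M = (5/ln 10) · (σ_p/p) = 2.1715 × 3.6/80.13 = 2.1715 × 0.044927 = 0.097559.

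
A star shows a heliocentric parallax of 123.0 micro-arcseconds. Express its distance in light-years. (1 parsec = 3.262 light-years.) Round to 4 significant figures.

p = 123.0 micro-arcseconds = 0.0001230 arcsec.
d = 1/p = 1/0.0001230 = 8130.1 pc.
In light-years: 8130.1 × 3.262 = 26520 ly.

26520 light years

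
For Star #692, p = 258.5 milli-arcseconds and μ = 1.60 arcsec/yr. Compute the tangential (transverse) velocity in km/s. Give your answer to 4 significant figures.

29.34 km/s

d = 1/p = 1/0.2585″ = 3.8685 pc.
v_t = 4.74 × μ × d = 4.74 × 1.60 × 3.8685 = 29.339 km/s.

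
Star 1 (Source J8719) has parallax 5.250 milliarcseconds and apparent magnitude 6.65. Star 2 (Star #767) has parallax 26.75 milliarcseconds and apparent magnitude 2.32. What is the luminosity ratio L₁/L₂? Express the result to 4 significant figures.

d₁ = 1/p₁ = 1/0.005250″ = 190.48 pc; d₂ = 1/p₂ = 1/0.02675″ = 37.383 pc.
M₁ = m₁ − 5 log₁₀ d₁ + 5 = 6.65 − 11.3992 + 5 = 0.2508.
M₂ = 2.32 − 7.8634 + 5 = -0.5434.
L₁/L₂ = 10^(0.4(M₂ − M₁)) = 10^(0.4 × (-0.7942)) = 10^(-0.31768) = 0.48119.

L₁/L₂ = 0.4812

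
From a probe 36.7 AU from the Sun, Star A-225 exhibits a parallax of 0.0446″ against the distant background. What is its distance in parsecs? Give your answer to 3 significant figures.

823 pc

With baseline B (in AU) and parallax p (in arcsec), d = B/p parsecs.
d = 36.7 / 0.0446 = 822.87 pc.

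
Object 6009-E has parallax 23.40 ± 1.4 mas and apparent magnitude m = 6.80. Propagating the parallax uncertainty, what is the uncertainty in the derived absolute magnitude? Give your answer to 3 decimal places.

σ_M = 0.130 mag

M = m − 5 log₁₀ d + 5 = m + 5 log₁₀ p + 5, so ∂M/∂p = 5/(p ln 10).
σ_M = (5/ln 10) · (σ_p/p) = 2.1715 × 1.4/23.40 = 2.1715 × 0.059829 = 0.12992.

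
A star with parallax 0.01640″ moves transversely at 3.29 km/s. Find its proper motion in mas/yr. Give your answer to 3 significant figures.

d = 1/p = 1/0.01640″ = 60.976 pc.
μ = v_t / (4.74 d) = 3.29 / (4.74 × 60.976) = 3.29 / 289.03 = 0.011383 ″/yr = 11.383 mas/yr.

11.4 mas/yr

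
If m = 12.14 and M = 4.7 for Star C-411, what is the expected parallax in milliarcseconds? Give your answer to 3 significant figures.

3.25 mas

m − M = 12.14 − 4.7 = 7.44.
d = 10^((m−M)/5 + 1) = 10^2.488 = 307.61 pc.
p = 1/d = 1/307.61 = 0.0032509 arcsec = 3.2509 mas.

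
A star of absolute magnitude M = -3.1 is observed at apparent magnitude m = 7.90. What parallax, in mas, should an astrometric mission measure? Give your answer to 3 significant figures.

m − M = 7.90 − (-3.1) = 11.00.
d = 10^((m−M)/5 + 1) = 10^3.200 = 1584.9 pc.
p = 1/d = 1/1584.9 = 0.00063095 arcsec = 0.63095 mas.

0.631 mas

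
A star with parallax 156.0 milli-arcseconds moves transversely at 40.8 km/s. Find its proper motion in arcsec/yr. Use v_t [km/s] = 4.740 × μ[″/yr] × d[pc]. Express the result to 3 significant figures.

d = 1/p = 1/0.1560″ = 6.4103 pc.
μ = v_t / (4.74 d) = 40.8 / (4.74 × 6.4103) = 40.8 / 30.385 = 1.3428 ″/yr.

1.34 arcsec/yr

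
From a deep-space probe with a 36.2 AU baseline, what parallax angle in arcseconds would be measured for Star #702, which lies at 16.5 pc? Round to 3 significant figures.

2.19 arcsec

p (arcsec) = B (AU) / d (pc).
p = 36.2 / 16.5 = 2.1939 arcsec.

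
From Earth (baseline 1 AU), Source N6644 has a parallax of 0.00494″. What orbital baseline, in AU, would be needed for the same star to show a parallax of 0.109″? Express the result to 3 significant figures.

22.1 AU

Parallax scales linearly with baseline: p ∝ B, so B = p_target / p_Earth × 1 AU.
B = 0.109 / 0.00494 = 22.065 AU.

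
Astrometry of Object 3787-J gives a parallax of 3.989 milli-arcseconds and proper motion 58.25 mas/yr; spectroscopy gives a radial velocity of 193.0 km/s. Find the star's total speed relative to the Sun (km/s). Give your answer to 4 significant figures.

d = 1/p = 1/0.003989″ = 250.69 pc.
μ = 58.25 mas/yr = 0.05825 ″/yr.
v_t = 4.740 μ d = 4.740 × 0.05825 × 250.69 = 69.217 km/s.
v = √(v_r² + v_t²) = √(193.0² + 69.217²) = √42040 = 205.04 km/s.

205.0 km/s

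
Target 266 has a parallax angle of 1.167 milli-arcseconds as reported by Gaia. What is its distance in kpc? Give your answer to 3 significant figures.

p = 1.167 milli-arcseconds = 0.001167 arcsec.
d = 1/p = 1/0.001167 = 856.9 pc.
= 0.8569 kpc.

0.857 kpc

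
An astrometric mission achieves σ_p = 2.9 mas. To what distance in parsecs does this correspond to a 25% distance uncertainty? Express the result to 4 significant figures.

σ_d/d = σ_p/p, so the condition is σ_p/p ≤ 0.25, i.e. p ≥ σ_p/0.25.
p_min = 2.9/0.25 = 11.6 mas = 0.0116 arcsec.
d_max = 1/p_min = 1/0.0116 = 86.207 pc.

86.21 pc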